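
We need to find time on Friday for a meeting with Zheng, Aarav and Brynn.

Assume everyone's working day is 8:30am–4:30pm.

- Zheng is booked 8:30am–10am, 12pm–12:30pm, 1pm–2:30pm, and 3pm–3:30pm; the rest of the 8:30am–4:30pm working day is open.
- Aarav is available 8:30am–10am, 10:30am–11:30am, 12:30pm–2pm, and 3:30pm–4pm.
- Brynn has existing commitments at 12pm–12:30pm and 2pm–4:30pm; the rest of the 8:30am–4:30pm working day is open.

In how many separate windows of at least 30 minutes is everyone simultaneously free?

Zheng free within 08:30–16:30: 10:00–12:00, 12:30–13:00, 14:30–15:00, 15:30–16:30.
Brynn free within 08:30–16:30: 08:30–12:00, 12:30–14:00.
Zheng ∩ Aarav: 10:30–11:30, 12:30–13:00, 15:30–16:00.
Zheng ∩ Aarav ∩ Brynn: 10:30–11:30, 12:30–13:00.
Windows ≥ 30 min: 10:30–11:30, 12:30–13:00.
That's 2 windows.

2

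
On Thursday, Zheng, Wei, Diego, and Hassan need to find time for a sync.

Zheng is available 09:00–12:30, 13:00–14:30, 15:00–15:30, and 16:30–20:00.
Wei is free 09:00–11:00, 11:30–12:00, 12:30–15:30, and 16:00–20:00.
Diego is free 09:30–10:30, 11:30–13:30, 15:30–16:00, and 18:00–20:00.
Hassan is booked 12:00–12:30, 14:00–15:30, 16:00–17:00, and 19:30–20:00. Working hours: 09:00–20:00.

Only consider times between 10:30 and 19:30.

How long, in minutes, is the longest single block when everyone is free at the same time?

90 minutes

Hassan free within 09:00–20:00: 09:00–12:00, 12:30–14:00, 15:30–16:00, 17:00–19:30.
Zheng ∩ Wei: 09:00–11:00, 11:30–12:00, 13:00–14:30, 15:00–15:30, 16:30–20:00.
Zheng ∩ Wei ∩ Diego: 09:30–10:30, 11:30–12:00, 13:00–13:30, 18:00–20:00.
Zheng ∩ Wei ∩ Diego ∩ Hassan: 09:30–10:30, 11:30–12:00, 13:00–13:30, 18:00–19:30.
Restricted to 10:30–19:30: 11:30–12:00, 13:00–13:30, 18:00–19:30.
Common window lengths: 30, 30, 90 min; longest is 90.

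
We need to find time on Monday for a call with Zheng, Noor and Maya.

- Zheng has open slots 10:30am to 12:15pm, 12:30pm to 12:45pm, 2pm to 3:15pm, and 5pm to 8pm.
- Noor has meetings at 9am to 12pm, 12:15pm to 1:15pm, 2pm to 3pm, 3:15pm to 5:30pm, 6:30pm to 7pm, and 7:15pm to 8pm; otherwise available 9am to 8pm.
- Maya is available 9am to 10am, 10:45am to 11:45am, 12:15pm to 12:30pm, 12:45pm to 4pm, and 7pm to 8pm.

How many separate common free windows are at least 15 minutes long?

Noor free within 09:00–20:00: 12:00–12:15, 13:15–14:00, 15:00–15:15, 17:30–18:30, 19:00–19:15.
Zheng ∩ Noor: 12:00–12:15, 15:00–15:15, 17:30–18:30, 19:00–19:15.
Zheng ∩ Noor ∩ Maya: 15:00–15:15, 19:00–19:15.
Windows ≥ 15 min: 15:00–15:15, 19:00–19:15.
That's 2 windows.

2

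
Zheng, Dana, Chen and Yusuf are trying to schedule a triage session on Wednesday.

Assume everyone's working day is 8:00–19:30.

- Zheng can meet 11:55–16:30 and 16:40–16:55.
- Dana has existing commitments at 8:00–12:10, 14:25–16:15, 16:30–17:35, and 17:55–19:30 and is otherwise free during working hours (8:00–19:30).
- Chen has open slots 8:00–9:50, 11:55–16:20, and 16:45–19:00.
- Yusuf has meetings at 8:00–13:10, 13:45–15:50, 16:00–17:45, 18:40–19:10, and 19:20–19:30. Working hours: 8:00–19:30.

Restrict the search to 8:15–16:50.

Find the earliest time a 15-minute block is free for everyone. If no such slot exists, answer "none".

13:10

Dana free within 08:00–19:30: 12:10–14:25, 16:15–16:30, 17:35–17:55.
Yusuf free within 08:00–19:30: 13:10–13:45, 15:50–16:00, 17:45–18:40, 19:10–19:20.
Zheng ∩ Dana: 12:10–14:25, 16:15–16:30.
Zheng ∩ Dana ∩ Chen: 12:10–14:25, 16:15–16:20.
Zheng ∩ Dana ∩ Chen ∩ Yusuf: 13:10–13:45.
Restricted to 08:15–16:50: 13:10–13:45.
Windows ≥ 15 min: 13:10–13:45.
Earliest such window starts at 13:10.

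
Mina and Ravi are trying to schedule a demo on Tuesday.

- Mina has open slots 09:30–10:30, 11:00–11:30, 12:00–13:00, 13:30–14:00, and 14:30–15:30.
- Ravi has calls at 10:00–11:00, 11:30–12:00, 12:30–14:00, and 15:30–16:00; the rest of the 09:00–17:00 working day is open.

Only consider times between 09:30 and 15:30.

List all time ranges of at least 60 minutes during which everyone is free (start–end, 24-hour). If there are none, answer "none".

14:30–15:30

Ravi free within 09:00–17:00: 09:00–10:00, 11:00–11:30, 12:00–12:30, 14:00–15:30, 16:00–17:00.
Mina ∩ Ravi: 09:30–10:00, 11:00–11:30, 12:00–12:30, 14:30–15:30.
Restricted to 09:30–15:30: 09:30–10:00, 11:00–11:30, 12:00–12:30, 14:30–15:30.
Windows ≥ 60 min: 14:30–15:30.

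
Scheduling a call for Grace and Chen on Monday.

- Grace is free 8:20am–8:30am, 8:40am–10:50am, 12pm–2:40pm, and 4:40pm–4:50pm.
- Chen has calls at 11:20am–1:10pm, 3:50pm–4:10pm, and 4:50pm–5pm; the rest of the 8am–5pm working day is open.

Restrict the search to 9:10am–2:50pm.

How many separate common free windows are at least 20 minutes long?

Chen free within 08:00–17:00: 08:00–11:20, 13:10–15:50, 16:10–16:50.
Grace ∩ Chen: 08:20–08:30, 08:40–10:50, 13:10–14:40, 16:40–16:50.
Restricted to 09:10–14:50: 09:10–10:50, 13:10–14:40.
Windows ≥ 20 min: 09:10–10:50, 13:10–14:40.
That's 2 windows.

2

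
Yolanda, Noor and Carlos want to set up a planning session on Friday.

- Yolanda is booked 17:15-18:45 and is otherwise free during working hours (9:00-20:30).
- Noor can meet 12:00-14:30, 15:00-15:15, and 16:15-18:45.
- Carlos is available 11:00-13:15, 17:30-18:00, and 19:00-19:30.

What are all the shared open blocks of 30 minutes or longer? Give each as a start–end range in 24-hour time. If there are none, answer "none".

12:00–13:15

Yolanda free within 09:00–20:30: 09:00–17:15, 18:45–20:30.
Yolanda ∩ Noor: 12:00–14:30, 15:00–15:15, 16:15–17:15.
Yolanda ∩ Noor ∩ Carlos: 12:00–13:15.
Windows ≥ 30 min: 12:00–13:15.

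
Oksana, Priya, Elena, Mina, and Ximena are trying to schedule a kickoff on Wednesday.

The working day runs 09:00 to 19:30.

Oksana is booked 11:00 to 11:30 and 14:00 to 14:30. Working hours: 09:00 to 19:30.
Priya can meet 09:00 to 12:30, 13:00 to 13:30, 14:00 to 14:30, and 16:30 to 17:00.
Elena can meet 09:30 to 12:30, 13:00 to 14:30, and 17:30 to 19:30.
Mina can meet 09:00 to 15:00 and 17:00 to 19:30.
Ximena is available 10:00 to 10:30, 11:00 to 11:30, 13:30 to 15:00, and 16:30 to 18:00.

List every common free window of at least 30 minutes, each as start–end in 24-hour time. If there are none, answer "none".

10:00–10:30

Oksana free within 09:00–19:30: 09:00–11:00, 11:30–14:00, 14:30–19:30.
Oksana ∩ Priya: 09:00–11:00, 11:30–12:30, 13:00–13:30, 16:30–17:00.
Oksana ∩ Priya ∩ Elena: 09:30–11:00, 11:30–12:30, 13:00–13:30.
Oksana ∩ Priya ∩ Elena ∩ Mina: 09:30–11:00, 11:30–12:30, 13:00–13:30.
Oksana ∩ Priya ∩ Elena ∩ Mina ∩ Ximena: 10:00–10:30.
Windows ≥ 30 min: 10:00–10:30.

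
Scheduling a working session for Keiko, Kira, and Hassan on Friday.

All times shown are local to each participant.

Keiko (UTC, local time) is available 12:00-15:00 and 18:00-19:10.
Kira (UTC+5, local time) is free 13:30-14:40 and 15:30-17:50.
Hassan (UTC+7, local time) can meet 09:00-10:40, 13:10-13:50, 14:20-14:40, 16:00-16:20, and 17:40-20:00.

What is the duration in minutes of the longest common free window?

50 minutes

Keiko → UTC: 12:00–15:00, 18:00–19:10.
Kira → UTC: 08:30–09:40, 10:30–12:50.
Hassan → UTC: 02:00–03:40, 06:10–06:50, 07:20–07:40, 09:00–09:20, 10:40–13:00.
Keiko ∩ Kira: 12:00–12:50.
Keiko ∩ Kira ∩ Hassan: 12:00–12:50.
Single common window of 50 minutes.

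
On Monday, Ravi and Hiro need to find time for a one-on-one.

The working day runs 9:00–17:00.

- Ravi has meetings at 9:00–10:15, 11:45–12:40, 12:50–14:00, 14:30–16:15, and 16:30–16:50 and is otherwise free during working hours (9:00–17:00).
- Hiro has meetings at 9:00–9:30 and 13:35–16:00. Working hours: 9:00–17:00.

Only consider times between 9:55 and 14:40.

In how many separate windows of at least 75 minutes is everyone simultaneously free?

1

Ravi free within 09:00–17:00: 10:15–11:45, 12:40–12:50, 14:00–14:30, 16:15–16:30, 16:50–17:00.
Hiro free within 09:00–17:00: 09:30–13:35, 16:00–17:00.
Ravi ∩ Hiro: 10:15–11:45, 12:40–12:50, 16:15–16:30, 16:50–17:00.
Restricted to 09:55–14:40: 10:15–11:45, 12:40–12:50.
Windows ≥ 75 min: 10:15–11:45.
That's 1 window.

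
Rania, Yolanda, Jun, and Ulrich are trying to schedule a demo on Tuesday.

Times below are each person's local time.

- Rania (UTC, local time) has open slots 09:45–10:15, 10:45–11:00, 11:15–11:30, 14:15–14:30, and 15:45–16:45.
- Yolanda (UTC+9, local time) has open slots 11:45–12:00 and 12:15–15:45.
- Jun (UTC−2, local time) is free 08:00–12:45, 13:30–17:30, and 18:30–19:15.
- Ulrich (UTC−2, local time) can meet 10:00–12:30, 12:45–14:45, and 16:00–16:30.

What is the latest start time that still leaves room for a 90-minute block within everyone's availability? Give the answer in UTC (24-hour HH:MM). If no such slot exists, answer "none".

Rania → UTC: 09:45–10:15, 10:45–11:00, 11:15–11:30, 14:15–14:30, 15:45–16:45.
Yolanda → UTC: 02:45–03:00, 03:15–06:45.
Jun → UTC: 10:00–14:45, 15:30–19:30, 20:30–21:15.
Ulrich → UTC: 12:00–14:30, 14:45–16:45, 18:00–18:30.
Rania ∩ Yolanda: (none).
Rania ∩ Yolanda ∩ Jun: (none).
Rania ∩ Yolanda ∩ Jun ∩ Ulrich: (none).
Windows ≥ 90 min: (none).

none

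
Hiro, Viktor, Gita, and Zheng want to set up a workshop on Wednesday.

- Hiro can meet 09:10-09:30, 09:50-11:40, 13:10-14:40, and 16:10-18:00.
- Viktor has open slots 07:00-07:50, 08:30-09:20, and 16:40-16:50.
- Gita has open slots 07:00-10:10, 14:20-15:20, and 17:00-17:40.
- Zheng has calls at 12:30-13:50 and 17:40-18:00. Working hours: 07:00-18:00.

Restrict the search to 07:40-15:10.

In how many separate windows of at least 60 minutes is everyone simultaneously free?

0

Zheng free within 07:00–18:00: 07:00–12:30, 13:50–17:40.
Hiro ∩ Viktor: 09:10–09:20, 16:40–16:50.
Hiro ∩ Viktor ∩ Gita: 09:10–09:20.
Hiro ∩ Viktor ∩ Gita ∩ Zheng: 09:10–09:20.
Restricted to 07:40–15:10: 09:10–09:20.
Windows ≥ 60 min: (none).
That's 0 windows.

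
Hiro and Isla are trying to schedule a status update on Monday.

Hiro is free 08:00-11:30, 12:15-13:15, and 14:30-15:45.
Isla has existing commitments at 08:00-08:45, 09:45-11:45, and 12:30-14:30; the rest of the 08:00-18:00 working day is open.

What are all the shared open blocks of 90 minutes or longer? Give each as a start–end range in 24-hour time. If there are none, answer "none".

Isla free within 08:00–18:00: 08:45–09:45, 11:45–12:30, 14:30–18:00.
Hiro ∩ Isla: 08:45–09:45, 12:15–12:30, 14:30–15:45.
Windows ≥ 90 min: (none).

none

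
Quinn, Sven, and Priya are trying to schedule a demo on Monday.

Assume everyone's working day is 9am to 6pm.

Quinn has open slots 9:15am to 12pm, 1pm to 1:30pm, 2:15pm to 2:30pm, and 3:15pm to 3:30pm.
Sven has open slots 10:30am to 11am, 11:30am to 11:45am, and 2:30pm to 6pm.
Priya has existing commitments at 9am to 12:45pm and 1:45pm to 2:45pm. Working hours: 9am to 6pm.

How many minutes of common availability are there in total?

Priya free within 09:00–18:00: 12:45–13:45, 14:45–18:00.
Quinn ∩ Sven: 10:30–11:00, 11:30–11:45, 15:15–15:30.
Quinn ∩ Sven ∩ Priya: 15:15–15:30.
Total common minutes: 15.

15 minutes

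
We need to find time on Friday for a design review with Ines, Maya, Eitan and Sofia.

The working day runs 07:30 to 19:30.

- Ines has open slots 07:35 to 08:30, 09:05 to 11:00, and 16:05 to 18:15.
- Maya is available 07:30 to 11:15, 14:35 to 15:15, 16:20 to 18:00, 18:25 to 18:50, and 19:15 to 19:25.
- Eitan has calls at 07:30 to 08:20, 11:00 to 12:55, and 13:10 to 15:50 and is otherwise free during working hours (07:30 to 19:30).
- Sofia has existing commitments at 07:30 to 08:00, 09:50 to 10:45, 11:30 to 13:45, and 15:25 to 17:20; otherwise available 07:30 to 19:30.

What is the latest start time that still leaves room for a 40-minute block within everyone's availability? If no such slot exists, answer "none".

17:20

Eitan free within 07:30–19:30: 08:20–11:00, 12:55–13:10, 15:50–19:30.
Sofia free within 07:30–19:30: 08:00–09:50, 10:45–11:30, 13:45–15:25, 17:20–19:30.
Ines ∩ Maya: 07:35–08:30, 09:05–11:00, 16:20–18:00.
Ines ∩ Maya ∩ Eitan: 08:20–08:30, 09:05–11:00, 16:20–18:00.
Ines ∩ Maya ∩ Eitan ∩ Sofia: 08:20–08:30, 09:05–09:50, 10:45–11:00, 17:20–18:00.
Windows ≥ 40 min: 09:05–09:50, 17:20–18:00.
Latest start in the last window 17:20–18:00 is 18:00 − 40 min = 17:20.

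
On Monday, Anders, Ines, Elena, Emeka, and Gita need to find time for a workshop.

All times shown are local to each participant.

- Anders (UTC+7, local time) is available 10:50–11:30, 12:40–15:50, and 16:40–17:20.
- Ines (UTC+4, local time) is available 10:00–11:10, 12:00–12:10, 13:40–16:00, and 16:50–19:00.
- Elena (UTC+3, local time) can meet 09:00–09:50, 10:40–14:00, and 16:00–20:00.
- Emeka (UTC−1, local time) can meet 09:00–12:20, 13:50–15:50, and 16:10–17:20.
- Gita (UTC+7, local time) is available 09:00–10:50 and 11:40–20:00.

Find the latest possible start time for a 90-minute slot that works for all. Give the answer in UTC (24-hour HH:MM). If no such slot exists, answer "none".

none

Anders → UTC: 03:50–04:30, 05:40–08:50, 09:40–10:20.
Ines → UTC: 06:00–07:10, 08:00–08:10, 09:40–12:00, 12:50–15:00.
Elena → UTC: 06:00–06:50, 07:40–11:00, 13:00–17:00.
Emeka → UTC: 10:00–13:20, 14:50–16:50, 17:10–18:20.
Gita → UTC: 02:00–03:50, 04:40–13:00.
Anders ∩ Ines: 06:00–07:10, 08:00–08:10, 09:40–10:20.
Anders ∩ Ines ∩ Elena: 06:00–06:50, 08:00–08:10, 09:40–10:20.
Anders ∩ Ines ∩ Elena ∩ Emeka: 10:00–10:20.
Anders ∩ Ines ∩ Elena ∩ Emeka ∩ Gita: 10:00–10:20.
Windows ≥ 90 min: (none).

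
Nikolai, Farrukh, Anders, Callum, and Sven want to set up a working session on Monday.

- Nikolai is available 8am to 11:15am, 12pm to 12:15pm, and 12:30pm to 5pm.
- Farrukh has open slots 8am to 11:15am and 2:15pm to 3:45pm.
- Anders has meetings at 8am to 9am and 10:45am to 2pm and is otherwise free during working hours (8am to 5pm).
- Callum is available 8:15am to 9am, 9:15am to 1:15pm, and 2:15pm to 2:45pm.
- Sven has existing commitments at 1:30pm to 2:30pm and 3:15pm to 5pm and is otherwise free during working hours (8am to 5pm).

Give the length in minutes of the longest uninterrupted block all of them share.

Anders free within 08:00–17:00: 09:00–10:45, 14:00–17:00.
Sven free within 08:00–17:00: 08:00–13:30, 14:30–15:15.
Nikolai ∩ Farrukh: 08:00–11:15, 14:15–15:45.
Nikolai ∩ Farrukh ∩ Anders: 09:00–10:45, 14:15–15:45.
Nikolai ∩ Farrukh ∩ Anders ∩ Callum: 09:15–10:45, 14:15–14:45.
Nikolai ∩ Farrukh ∩ Anders ∩ Callum ∩ Sven: 09:15–10:45, 14:30–14:45.
Common window lengths: 90, 15 min; longest is 90.

90 minutes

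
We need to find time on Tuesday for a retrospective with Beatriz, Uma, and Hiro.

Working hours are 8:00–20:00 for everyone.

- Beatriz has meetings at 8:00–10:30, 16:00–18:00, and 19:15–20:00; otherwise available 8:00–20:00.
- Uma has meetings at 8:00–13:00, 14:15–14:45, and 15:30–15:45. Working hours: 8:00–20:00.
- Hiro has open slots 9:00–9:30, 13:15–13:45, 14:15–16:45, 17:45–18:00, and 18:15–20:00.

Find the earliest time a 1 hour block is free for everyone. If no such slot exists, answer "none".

Beatriz free within 08:00–20:00: 10:30–16:00, 18:00–19:15.
Uma free within 08:00–20:00: 13:00–14:15, 14:45–15:30, 15:45–20:00.
Beatriz ∩ Uma: 13:00–14:15, 14:45–15:30, 15:45–16:00, 18:00–19:15.
Beatriz ∩ Uma ∩ Hiro: 13:15–13:45, 14:45–15:30, 15:45–16:00, 18:15–19:15.
Windows ≥ 60 min: 18:15–19:15.
Earliest such window starts at 18:15.

18:15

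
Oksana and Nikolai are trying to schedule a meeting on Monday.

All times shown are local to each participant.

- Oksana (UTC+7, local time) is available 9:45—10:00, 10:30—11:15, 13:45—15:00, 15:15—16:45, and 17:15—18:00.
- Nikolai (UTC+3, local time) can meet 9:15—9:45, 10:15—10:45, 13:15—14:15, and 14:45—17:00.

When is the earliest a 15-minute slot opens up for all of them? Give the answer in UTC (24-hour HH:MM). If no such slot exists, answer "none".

Oksana → UTC: 02:45–03:00, 03:30–04:15, 06:45–08:00, 08:15–09:45, 10:15–11:00.
Nikolai → UTC: 06:15–06:45, 07:15–07:45, 10:15–11:15, 11:45–14:00.
Oksana ∩ Nikolai: 07:15–07:45, 10:15–11:00.
Windows ≥ 15 min: 07:15–07:45, 10:15–11:00.
Earliest such window starts at 07:15.

07:15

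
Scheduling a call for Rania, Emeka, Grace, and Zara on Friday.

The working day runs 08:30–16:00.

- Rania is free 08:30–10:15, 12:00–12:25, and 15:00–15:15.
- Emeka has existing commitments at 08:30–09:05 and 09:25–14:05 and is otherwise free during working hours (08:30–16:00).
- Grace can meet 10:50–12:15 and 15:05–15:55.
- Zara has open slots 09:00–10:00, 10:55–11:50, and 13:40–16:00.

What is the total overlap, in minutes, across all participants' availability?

10 minutes

Emeka free within 08:30–16:00: 09:05–09:25, 14:05–16:00.
Rania ∩ Emeka: 09:05–09:25, 15:00–15:15.
Rania ∩ Emeka ∩ Grace: 15:05–15:15.
Rania ∩ Emeka ∩ Grace ∩ Zara: 15:05–15:15.
Total common minutes: 10.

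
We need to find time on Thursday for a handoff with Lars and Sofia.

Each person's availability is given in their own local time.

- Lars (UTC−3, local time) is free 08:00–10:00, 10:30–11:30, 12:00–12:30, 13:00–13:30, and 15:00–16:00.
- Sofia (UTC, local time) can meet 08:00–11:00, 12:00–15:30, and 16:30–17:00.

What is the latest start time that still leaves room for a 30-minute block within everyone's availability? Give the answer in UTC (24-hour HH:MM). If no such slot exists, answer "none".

Lars → UTC: 11:00–13:00, 13:30–14:30, 15:00–15:30, 16:00–16:30, 18:00–19:00.
Sofia → UTC: 08:00–11:00, 12:00–15:30, 16:30–17:00.
Lars ∩ Sofia: 12:00–13:00, 13:30–14:30, 15:00–15:30.
Windows ≥ 30 min: 12:00–13:00, 13:30–14:30, 15:00–15:30.
Latest start in the last window 15:00–15:30 is 15:30 − 30 min = 15:00.

15:00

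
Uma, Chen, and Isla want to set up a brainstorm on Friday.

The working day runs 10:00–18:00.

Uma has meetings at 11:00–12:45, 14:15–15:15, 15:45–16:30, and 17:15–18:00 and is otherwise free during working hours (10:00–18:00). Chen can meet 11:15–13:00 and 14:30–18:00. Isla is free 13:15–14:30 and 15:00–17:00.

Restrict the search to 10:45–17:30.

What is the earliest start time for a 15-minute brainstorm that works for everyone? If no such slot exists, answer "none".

15:15

Uma free within 10:00–18:00: 10:00–11:00, 12:45–14:15, 15:15–15:45, 16:30–17:15.
Uma ∩ Chen: 12:45–13:00, 15:15–15:45, 16:30–17:15.
Uma ∩ Chen ∩ Isla: 15:15–15:45, 16:30–17:00.
Restricted to 10:45–17:30: 15:15–15:45, 16:30–17:00.
Windows ≥ 15 min: 15:15–15:45, 16:30–17:00.
Earliest such window starts at 15:15.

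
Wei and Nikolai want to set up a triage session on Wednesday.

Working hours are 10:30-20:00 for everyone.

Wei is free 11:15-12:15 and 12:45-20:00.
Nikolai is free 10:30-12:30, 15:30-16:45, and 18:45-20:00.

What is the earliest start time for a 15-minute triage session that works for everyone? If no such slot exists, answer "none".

11:15

Wei ∩ Nikolai: 11:15–12:15, 15:30–16:45, 18:45–20:00.
Windows ≥ 15 min: 11:15–12:15, 15:30–16:45, 18:45–20:00.
Earliest such window starts at 11:15.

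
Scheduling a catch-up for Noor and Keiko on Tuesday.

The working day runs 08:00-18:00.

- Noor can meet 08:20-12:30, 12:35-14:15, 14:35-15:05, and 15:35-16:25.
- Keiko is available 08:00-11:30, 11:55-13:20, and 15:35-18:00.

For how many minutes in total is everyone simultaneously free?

320 minutes

Noor ∩ Keiko: 08:20–11:30, 11:55–12:30, 12:35–13:20, 15:35–16:25.
Total common minutes: 190 + 35 + 45 + 50 = 320.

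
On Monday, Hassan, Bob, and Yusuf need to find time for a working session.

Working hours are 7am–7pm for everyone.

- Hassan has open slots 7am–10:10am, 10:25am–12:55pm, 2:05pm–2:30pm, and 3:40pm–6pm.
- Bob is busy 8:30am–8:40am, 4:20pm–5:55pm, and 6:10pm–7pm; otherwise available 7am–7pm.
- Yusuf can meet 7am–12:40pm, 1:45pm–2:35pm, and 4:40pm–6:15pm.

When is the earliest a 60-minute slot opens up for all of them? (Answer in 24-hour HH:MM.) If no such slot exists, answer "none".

Bob free within 07:00–19:00: 07:00–08:30, 08:40–16:20, 17:55–18:10.
Hassan ∩ Bob: 07:00–08:30, 08:40–10:10, 10:25–12:55, 14:05–14:30, 15:40–16:20, 17:55–18:00.
Hassan ∩ Bob ∩ Yusuf: 07:00–08:30, 08:40–10:10, 10:25–12:40, 14:05–14:30, 17:55–18:00.
Windows ≥ 60 min: 07:00–08:30, 08:40–10:10, 10:25–12:40.
Earliest such window starts at 07:00.

07:00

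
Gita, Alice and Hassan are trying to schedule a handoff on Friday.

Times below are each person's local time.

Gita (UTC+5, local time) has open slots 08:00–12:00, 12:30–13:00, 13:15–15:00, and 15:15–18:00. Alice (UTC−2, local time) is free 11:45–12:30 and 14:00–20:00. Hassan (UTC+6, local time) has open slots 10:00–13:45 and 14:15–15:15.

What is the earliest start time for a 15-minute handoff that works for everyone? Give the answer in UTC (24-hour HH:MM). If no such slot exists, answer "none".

none

Gita → UTC: 03:00–07:00, 07:30–08:00, 08:15–10:00, 10:15–13:00.
Alice → UTC: 13:45–14:30, 16:00–22:00.
Hassan → UTC: 04:00–07:45, 08:15–09:15.
Gita ∩ Alice: (none).
Gita ∩ Alice ∩ Hassan: (none).
Windows ≥ 15 min: (none).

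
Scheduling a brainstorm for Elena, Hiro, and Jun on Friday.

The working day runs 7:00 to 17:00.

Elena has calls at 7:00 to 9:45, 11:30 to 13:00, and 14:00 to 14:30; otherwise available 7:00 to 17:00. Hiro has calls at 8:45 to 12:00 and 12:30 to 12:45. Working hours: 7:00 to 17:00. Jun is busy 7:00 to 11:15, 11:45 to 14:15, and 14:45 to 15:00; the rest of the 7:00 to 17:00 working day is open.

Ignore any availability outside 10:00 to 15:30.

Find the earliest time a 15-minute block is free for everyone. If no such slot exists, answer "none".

14:30

Elena free within 07:00–17:00: 09:45–11:30, 13:00–14:00, 14:30–17:00.
Hiro free within 07:00–17:00: 07:00–08:45, 12:00–12:30, 12:45–17:00.
Jun free within 07:00–17:00: 11:15–11:45, 14:15–14:45, 15:00–17:00.
Elena ∩ Hiro: 13:00–14:00, 14:30–17:00.
Elena ∩ Hiro ∩ Jun: 14:30–14:45, 15:00–17:00.
Restricted to 10:00–15:30: 14:30–14:45, 15:00–15:30.
Windows ≥ 15 min: 14:30–14:45, 15:00–15:30.
Earliest such window starts at 14:30.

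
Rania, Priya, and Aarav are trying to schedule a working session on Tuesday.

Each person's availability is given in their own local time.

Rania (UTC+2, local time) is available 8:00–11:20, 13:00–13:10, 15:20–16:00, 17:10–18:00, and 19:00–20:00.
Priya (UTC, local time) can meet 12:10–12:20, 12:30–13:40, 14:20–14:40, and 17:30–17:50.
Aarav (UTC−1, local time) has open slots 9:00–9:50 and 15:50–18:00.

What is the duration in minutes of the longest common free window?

Rania → UTC: 06:00–09:20, 11:00–11:10, 13:20–14:00, 15:10–16:00, 17:00–18:00.
Priya → UTC: 12:10–12:20, 12:30–13:40, 14:20–14:40, 17:30–17:50.
Aarav → UTC: 10:00–10:50, 16:50–19:00.
Rania ∩ Priya: 13:20–13:40, 17:30–17:50.
Rania ∩ Priya ∩ Aarav: 17:30–17:50.
Single common window of 20 minutes.

20 minutes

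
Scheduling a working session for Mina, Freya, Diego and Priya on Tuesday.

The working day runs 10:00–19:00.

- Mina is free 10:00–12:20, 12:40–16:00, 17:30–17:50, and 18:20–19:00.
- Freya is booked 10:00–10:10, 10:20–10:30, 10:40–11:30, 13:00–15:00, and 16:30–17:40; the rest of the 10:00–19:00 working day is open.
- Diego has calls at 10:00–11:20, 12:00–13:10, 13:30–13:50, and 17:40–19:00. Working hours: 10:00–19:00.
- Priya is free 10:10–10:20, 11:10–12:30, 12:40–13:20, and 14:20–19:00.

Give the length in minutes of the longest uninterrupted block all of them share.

60 minutes

Freya free within 10:00–19:00: 10:10–10:20, 10:30–10:40, 11:30–13:00, 15:00–16:30, 17:40–19:00.
Diego free within 10:00–19:00: 11:20–12:00, 13:10–13:30, 13:50–17:40.
Mina ∩ Freya: 10:10–10:20, 10:30–10:40, 11:30–12:20, 12:40–13:00, 15:00–16:00, 17:40–17:50, 18:20–19:00.
Mina ∩ Freya ∩ Diego: 11:30–12:00, 15:00–16:00.
Mina ∩ Freya ∩ Diego ∩ Priya: 11:30–12:00, 15:00–16:00.
Common window lengths: 30, 60 min; longest is 60.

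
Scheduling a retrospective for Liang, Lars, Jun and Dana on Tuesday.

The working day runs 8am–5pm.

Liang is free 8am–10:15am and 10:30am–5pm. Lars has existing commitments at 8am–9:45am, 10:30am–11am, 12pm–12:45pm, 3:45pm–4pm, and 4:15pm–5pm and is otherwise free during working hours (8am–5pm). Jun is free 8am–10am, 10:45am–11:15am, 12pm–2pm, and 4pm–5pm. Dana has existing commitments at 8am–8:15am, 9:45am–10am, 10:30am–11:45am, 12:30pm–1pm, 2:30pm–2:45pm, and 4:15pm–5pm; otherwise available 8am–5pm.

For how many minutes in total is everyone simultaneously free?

Lars free within 08:00–17:00: 09:45–10:30, 11:00–12:00, 12:45–15:45, 16:00–16:15.
Dana free within 08:00–17:00: 08:15–09:45, 10:00–10:30, 11:45–12:30, 13:00–14:30, 14:45–16:15.
Liang ∩ Lars: 09:45–10:15, 11:00–12:00, 12:45–15:45, 16:00–16:15.
Liang ∩ Lars ∩ Jun: 09:45–10:00, 11:00–11:15, 12:45–14:00, 16:00–16:15.
Liang ∩ Lars ∩ Jun ∩ Dana: 13:00–14:00, 16:00–16:15.
Total common minutes: 60 + 15 = 75.

75 minutes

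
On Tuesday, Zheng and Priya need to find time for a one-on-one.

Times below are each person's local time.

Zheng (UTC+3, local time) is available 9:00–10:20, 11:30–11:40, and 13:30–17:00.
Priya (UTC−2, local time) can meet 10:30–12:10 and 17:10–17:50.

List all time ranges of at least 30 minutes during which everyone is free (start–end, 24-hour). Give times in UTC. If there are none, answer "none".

Zheng → UTC: 06:00–07:20, 08:30–08:40, 10:30–14:00.
Priya → UTC: 12:30–14:10, 19:10–19:50.
Zheng ∩ Priya: 12:30–14:00.
Windows ≥ 30 min: 12:30–14:00.

12:30–14:00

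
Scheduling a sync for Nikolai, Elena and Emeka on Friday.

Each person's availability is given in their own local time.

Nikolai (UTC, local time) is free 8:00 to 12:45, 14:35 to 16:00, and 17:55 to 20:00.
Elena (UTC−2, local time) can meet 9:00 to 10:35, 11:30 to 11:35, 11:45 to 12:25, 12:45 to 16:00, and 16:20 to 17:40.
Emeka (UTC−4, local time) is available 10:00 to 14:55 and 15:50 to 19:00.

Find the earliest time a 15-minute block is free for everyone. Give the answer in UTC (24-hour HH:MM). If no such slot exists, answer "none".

Nikolai → UTC: 08:00–12:45, 14:35–16:00, 17:55–20:00.
Elena → UTC: 11:00–12:35, 13:30–13:35, 13:45–14:25, 14:45–18:00, 18:20–19:40.
Emeka → UTC: 14:00–18:55, 19:50–23:00.
Nikolai ∩ Elena: 11:00–12:35, 14:45–16:00, 17:55–18:00, 18:20–19:40.
Nikolai ∩ Elena ∩ Emeka: 14:45–16:00, 17:55–18:00, 18:20–18:55.
Windows ≥ 15 min: 14:45–16:00, 18:20–18:55.
Earliest such window starts at 14:45.

14:45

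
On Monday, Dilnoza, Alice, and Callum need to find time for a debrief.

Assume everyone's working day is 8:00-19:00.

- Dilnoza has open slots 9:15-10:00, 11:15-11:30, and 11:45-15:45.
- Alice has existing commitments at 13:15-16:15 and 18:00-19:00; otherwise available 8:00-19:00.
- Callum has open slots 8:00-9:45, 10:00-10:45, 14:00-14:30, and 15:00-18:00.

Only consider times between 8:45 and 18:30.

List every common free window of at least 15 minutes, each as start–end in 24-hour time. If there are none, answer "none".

Alice free within 08:00–19:00: 08:00–13:15, 16:15–18:00.
Dilnoza ∩ Alice: 09:15–10:00, 11:15–11:30, 11:45–13:15.
Dilnoza ∩ Alice ∩ Callum: 09:15–09:45.
Restricted to 08:45–18:30: 09:15–09:45.
Windows ≥ 15 min: 09:15–09:45.

09:15–09:45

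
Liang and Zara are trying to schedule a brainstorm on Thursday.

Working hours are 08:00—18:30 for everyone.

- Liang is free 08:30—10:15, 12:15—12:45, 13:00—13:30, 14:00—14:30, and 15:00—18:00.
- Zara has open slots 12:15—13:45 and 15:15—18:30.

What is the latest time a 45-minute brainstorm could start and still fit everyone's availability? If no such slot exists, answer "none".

17:15

Liang ∩ Zara: 12:15–12:45, 13:00–13:30, 15:15–18:00.
Windows ≥ 45 min: 15:15–18:00.
Latest start in the last window 15:15–18:00 is 18:00 − 45 min = 17:15.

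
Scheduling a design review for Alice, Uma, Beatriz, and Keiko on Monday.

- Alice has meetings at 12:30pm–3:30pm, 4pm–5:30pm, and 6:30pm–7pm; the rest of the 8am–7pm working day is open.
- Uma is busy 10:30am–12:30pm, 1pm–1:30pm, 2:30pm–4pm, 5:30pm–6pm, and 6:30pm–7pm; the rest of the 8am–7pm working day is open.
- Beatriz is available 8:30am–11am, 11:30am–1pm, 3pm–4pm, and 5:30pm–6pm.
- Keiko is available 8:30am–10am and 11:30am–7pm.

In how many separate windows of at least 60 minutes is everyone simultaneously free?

Alice free within 08:00–19:00: 08:00–12:30, 15:30–16:00, 17:30–18:30.
Uma free within 08:00–19:00: 08:00–10:30, 12:30–13:00, 13:30–14:30, 16:00–17:30, 18:00–18:30.
Alice ∩ Uma: 08:00–10:30, 18:00–18:30.
Alice ∩ Uma ∩ Beatriz: 08:30–10:30.
Alice ∩ Uma ∩ Beatriz ∩ Keiko: 08:30–10:00.
Windows ≥ 60 min: 08:30–10:00.
That's 1 window.

1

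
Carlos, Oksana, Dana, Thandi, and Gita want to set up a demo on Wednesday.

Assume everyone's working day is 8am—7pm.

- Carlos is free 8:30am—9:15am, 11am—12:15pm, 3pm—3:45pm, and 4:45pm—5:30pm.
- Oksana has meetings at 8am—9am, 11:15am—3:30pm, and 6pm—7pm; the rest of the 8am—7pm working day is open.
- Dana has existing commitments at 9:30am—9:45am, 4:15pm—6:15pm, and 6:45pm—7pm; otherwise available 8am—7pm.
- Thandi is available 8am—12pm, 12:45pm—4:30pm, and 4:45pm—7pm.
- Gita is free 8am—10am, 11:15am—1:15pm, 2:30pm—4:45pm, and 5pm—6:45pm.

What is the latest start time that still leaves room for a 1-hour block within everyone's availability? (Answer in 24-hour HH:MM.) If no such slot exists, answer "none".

Oksana free within 08:00–19:00: 09:00–11:15, 15:30–18:00.
Dana free within 08:00–19:00: 08:00–09:30, 09:45–16:15, 18:15–18:45.
Carlos ∩ Oksana: 09:00–09:15, 11:00–11:15, 15:30–15:45, 16:45–17:30.
Carlos ∩ Oksana ∩ Dana: 09:00–09:15, 11:00–11:15, 15:30–15:45.
Carlos ∩ Oksana ∩ Dana ∩ Thandi: 09:00–09:15, 11:00–11:15, 15:30–15:45.
Carlos ∩ Oksana ∩ Dana ∩ Thandi ∩ Gita: 09:00–09:15, 15:30–15:45.
Windows ≥ 60 min: (none).

none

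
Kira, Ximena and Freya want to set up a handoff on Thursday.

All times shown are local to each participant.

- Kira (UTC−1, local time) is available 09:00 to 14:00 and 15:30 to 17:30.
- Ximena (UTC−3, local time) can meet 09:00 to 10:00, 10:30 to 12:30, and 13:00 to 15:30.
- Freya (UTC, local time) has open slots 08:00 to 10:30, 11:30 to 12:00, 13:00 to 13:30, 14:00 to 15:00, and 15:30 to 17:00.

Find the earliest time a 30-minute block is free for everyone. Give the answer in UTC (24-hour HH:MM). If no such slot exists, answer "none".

Kira → UTC: 10:00–15:00, 16:30–18:30.
Ximena → UTC: 12:00–13:00, 13:30–15:30, 16:00–18:30.
Freya → UTC: 08:00–10:30, 11:30–12:00, 13:00–13:30, 14:00–15:00, 15:30–17:00.
Kira ∩ Ximena: 12:00–13:00, 13:30–15:00, 16:30–18:30.
Kira ∩ Ximena ∩ Freya: 14:00–15:00, 16:30–17:00.
Windows ≥ 30 min: 14:00–15:00, 16:30–17:00.
Earliest such window starts at 14:00.

14:00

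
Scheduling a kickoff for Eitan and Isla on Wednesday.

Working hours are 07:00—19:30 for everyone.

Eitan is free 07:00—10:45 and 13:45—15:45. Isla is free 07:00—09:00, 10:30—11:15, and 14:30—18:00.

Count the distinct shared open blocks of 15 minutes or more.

3

Eitan ∩ Isla: 07:00–09:00, 10:30–10:45, 14:30–15:45.
Windows ≥ 15 min: 07:00–09:00, 10:30–10:45, 14:30–15:45.
That's 3 windows.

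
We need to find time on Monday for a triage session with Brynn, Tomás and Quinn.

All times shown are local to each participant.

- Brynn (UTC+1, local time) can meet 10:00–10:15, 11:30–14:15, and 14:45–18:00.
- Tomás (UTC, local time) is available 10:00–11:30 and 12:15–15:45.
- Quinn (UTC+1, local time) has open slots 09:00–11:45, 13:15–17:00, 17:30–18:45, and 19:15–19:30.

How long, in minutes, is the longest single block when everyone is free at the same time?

120 minutes

Brynn → UTC: 09:00–09:15, 10:30–13:15, 13:45–17:00.
Tomás → UTC: 10:00–11:30, 12:15–15:45.
Quinn → UTC: 08:00–10:45, 12:15–16:00, 16:30–17:45, 18:15–18:30.
Brynn ∩ Tomás: 10:30–11:30, 12:15–13:15, 13:45–15:45.
Brynn ∩ Tomás ∩ Quinn: 10:30–10:45, 12:15–13:15, 13:45–15:45.
Common window lengths: 15, 60, 120 min; longest is 120.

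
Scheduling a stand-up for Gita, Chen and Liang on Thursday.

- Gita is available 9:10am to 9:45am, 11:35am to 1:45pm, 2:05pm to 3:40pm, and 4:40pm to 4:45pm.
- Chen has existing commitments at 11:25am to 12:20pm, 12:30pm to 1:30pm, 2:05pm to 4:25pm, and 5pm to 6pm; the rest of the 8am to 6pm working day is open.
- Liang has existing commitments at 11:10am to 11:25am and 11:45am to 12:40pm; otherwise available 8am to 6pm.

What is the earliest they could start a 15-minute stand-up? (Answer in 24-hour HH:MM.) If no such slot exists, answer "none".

09:10

Chen free within 08:00–18:00: 08:00–11:25, 12:20–12:30, 13:30–14:05, 16:25–17:00.
Liang free within 08:00–18:00: 08:00–11:10, 11:25–11:45, 12:40–18:00.
Gita ∩ Chen: 09:10–09:45, 12:20–12:30, 13:30–13:45, 16:40–16:45.
Gita ∩ Chen ∩ Liang: 09:10–09:45, 13:30–13:45, 16:40–16:45.
Windows ≥ 15 min: 09:10–09:45, 13:30–13:45.
Earliest such window starts at 09:10.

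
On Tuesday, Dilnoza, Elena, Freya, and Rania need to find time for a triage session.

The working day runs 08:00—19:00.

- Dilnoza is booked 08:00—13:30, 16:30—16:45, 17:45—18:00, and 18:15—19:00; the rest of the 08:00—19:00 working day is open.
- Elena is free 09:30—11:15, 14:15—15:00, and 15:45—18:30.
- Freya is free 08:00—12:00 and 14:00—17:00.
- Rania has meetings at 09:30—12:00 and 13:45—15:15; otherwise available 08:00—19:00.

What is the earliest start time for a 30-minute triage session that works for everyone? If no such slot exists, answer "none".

15:45

Dilnoza free within 08:00–19:00: 13:30–16:30, 16:45–17:45, 18:00–18:15.
Rania free within 08:00–19:00: 08:00–09:30, 12:00–13:45, 15:15–19:00.
Dilnoza ∩ Elena: 14:15–15:00, 15:45–16:30, 16:45–17:45, 18:00–18:15.
Dilnoza ∩ Elena ∩ Freya: 14:15–15:00, 15:45–16:30, 16:45–17:00.
Dilnoza ∩ Elena ∩ Freya ∩ Rania: 15:45–16:30, 16:45–17:00.
Windows ≥ 30 min: 15:45–16:30.
Earliest such window starts at 15:45.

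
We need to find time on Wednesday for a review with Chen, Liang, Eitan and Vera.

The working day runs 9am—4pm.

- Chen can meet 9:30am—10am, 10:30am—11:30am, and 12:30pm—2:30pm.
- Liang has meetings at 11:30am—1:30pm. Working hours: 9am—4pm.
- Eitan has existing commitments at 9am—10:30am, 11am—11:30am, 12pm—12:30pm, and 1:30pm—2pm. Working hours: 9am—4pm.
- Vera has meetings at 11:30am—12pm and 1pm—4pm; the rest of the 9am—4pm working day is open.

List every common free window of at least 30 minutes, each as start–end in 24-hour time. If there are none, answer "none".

Liang free within 09:00–16:00: 09:00–11:30, 13:30–16:00.
Eitan free within 09:00–16:00: 10:30–11:00, 11:30–12:00, 12:30–13:30, 14:00–16:00.
Vera free within 09:00–16:00: 09:00–11:30, 12:00–13:00.
Chen ∩ Liang: 09:30–10:00, 10:30–11:30, 13:30–14:30.
Chen ∩ Liang ∩ Eitan: 10:30–11:00, 14:00–14:30.
Chen ∩ Liang ∩ Eitan ∩ Vera: 10:30–11:00.
Windows ≥ 30 min: 10:30–11:00.

10:30–11:00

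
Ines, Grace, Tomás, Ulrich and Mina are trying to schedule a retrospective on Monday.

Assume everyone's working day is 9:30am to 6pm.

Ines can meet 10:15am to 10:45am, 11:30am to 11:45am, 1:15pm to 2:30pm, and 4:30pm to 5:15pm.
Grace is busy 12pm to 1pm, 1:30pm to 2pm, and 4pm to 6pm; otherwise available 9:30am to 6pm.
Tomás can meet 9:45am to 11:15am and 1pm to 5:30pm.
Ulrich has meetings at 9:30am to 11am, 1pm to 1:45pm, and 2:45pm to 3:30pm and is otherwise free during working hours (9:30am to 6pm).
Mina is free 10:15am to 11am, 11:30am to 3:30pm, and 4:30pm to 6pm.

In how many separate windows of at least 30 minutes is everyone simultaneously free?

1

Grace free within 09:30–18:00: 09:30–12:00, 13:00–13:30, 14:00–16:00.
Ulrich free within 09:30–18:00: 11:00–13:00, 13:45–14:45, 15:30–18:00.
Ines ∩ Grace: 10:15–10:45, 11:30–11:45, 13:15–13:30, 14:00–14:30.
Ines ∩ Grace ∩ Tomás: 10:15–10:45, 13:15–13:30, 14:00–14:30.
Ines ∩ Grace ∩ Tomás ∩ Ulrich: 14:00–14:30.
Ines ∩ Grace ∩ Tomás ∩ Ulrich ∩ Mina: 14:00–14:30.
Windows ≥ 30 min: 14:00–14:30.
That's 1 window.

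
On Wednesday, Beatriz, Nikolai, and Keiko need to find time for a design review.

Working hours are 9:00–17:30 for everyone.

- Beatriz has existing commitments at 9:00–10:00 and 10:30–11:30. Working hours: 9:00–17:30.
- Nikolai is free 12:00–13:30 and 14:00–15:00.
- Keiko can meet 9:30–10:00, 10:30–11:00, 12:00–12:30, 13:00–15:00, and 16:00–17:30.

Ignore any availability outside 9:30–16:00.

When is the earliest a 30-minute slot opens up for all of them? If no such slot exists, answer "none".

12:00

Beatriz free within 09:00–17:30: 10:00–10:30, 11:30–17:30.
Beatriz ∩ Nikolai: 12:00–13:30, 14:00–15:00.
Beatriz ∩ Nikolai ∩ Keiko: 12:00–12:30, 13:00–13:30, 14:00–15:00.
Restricted to 09:30–16:00: 12:00–12:30, 13:00–13:30, 14:00–15:00.
Windows ≥ 30 min: 12:00–12:30, 13:00–13:30, 14:00–15:00.
Earliest such window starts at 12:00.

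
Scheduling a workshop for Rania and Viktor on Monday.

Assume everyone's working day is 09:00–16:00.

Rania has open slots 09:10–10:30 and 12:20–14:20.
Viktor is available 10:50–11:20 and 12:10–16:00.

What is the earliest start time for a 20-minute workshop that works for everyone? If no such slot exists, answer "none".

12:20

Rania ∩ Viktor: 12:20–14:20.
Windows ≥ 20 min: 12:20–14:20.
Earliest such window starts at 12:20.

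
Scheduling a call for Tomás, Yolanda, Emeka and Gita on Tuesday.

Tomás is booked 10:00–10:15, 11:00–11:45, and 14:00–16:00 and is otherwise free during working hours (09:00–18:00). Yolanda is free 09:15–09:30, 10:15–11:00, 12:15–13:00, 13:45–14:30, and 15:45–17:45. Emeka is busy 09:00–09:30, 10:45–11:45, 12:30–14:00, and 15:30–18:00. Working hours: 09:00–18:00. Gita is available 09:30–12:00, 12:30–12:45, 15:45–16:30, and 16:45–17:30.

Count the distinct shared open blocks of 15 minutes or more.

Tomás free within 09:00–18:00: 09:00–10:00, 10:15–11:00, 11:45–14:00, 16:00–18:00.
Emeka free within 09:00–18:00: 09:30–10:45, 11:45–12:30, 14:00–15:30.
Tomás ∩ Yolanda: 09:15–09:30, 10:15–11:00, 12:15–13:00, 13:45–14:00, 16:00–17:45.
Tomás ∩ Yolanda ∩ Emeka: 10:15–10:45, 12:15–12:30.
Tomás ∩ Yolanda ∩ Emeka ∩ Gita: 10:15–10:45.
Windows ≥ 15 min: 10:15–10:45.
That's 1 window.

1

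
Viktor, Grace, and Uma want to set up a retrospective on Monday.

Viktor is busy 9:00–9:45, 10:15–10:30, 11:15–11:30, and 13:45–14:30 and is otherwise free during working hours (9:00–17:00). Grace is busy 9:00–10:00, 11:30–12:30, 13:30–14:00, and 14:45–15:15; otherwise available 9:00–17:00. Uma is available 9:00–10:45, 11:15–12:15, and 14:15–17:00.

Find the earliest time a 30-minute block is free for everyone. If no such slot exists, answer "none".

Viktor free within 09:00–17:00: 09:45–10:15, 10:30–11:15, 11:30–13:45, 14:30–17:00.
Grace free within 09:00–17:00: 10:00–11:30, 12:30–13:30, 14:00–14:45, 15:15–17:00.
Viktor ∩ Grace: 10:00–10:15, 10:30–11:15, 12:30–13:30, 14:30–14:45, 15:15–17:00.
Viktor ∩ Grace ∩ Uma: 10:00–10:15, 10:30–10:45, 14:30–14:45, 15:15–17:00.
Windows ≥ 30 min: 15:15–17:00.
Earliest such window starts at 15:15.

15:15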